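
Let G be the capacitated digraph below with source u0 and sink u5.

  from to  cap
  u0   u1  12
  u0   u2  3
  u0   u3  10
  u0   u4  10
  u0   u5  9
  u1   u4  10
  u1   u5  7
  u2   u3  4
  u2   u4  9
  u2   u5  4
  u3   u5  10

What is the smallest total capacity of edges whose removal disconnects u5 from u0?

Augment u0→u5: bottleneck 9, flow now 9.
Augment u0→u1→u5: bottleneck 7, flow now 16.
Augment u0→u2→u5: bottleneck 3, flow now 19.
Augment u0→u3→u5: bottleneck 10, flow now 29.
No augmenting path remains; maximum flow = 29.
By max-flow min-cut, the minimum cut capacity equals the max flow.
In the residual graph, reachable from u0: {u0, u1, u4}.
Min-cut edges: u0→u2 (3), u0→u3 (10), u0→u5 (9), u1→u5 (7); capacity 3 + 10 + 9 + 7 = 29.

29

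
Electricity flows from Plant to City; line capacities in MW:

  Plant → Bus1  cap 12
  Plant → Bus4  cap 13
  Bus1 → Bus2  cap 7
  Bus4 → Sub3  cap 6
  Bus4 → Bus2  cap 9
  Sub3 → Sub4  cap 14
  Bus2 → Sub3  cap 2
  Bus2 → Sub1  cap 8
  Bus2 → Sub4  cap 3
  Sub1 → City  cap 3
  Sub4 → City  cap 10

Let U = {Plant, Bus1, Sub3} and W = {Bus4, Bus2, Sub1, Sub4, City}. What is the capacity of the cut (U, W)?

34

Edges leaving {Plant, Bus1, Sub3}: Plant→Bus4 (13), Bus1→Bus2 (7), Sub3→Sub4 (14).
Cut capacity = 13 + 7 + 14 = 34.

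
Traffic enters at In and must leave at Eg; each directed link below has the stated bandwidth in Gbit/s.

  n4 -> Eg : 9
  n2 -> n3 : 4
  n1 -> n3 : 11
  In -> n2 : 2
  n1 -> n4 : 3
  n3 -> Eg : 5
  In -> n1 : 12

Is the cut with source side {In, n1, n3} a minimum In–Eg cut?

Given cut capacity: 2 + 3 + 5 = 10.
Augment In→n1→n3→Eg: bottleneck 5, flow now 5.
Augment In→n1→n4→Eg: bottleneck 3, flow now 8.
No augmenting path remains; maximum flow = 8.
In the residual graph, reachable from In: {In, n1, n2, n3}.
Min-cut edges: n1→n4 (3), n3→Eg (5); capacity 3 + 5 = 8.
Cut capacity 10 exceeds the max flow 8, so it is not minimum.

No — its capacity is 10, but the minimum cut has capacity 8.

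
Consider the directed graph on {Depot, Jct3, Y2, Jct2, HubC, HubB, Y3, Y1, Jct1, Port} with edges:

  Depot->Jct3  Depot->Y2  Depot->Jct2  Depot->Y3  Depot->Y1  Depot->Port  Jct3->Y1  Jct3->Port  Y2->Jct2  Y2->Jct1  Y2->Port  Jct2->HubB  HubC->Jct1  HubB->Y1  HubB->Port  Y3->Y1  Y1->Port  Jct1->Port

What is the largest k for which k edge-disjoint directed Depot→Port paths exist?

5

Assign every edge capacity 1; by Menger, the answer equals the max flow.
Path Depot→Port (+1); total 1.
Path Depot→Jct3→Port (+1); total 2.
Path Depot→Y2→Port (+1); total 3.
Path Depot→Y1→Port (+1); total 4.
Path Depot→Jct2→HubB→Port (+1); total 5.
No residual Depot→Port path; max flow = 5.
Certifying cut of size 5: {Depot→Jct2, Depot→Jct3, Depot→Port, Depot→Y2, Y1→Port}.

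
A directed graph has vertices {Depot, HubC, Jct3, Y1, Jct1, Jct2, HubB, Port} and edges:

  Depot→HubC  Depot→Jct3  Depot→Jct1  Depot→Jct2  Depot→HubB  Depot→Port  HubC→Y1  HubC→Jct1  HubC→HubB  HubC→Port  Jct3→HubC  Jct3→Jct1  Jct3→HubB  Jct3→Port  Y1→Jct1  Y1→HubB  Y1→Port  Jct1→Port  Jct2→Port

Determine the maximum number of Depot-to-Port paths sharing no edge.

Assign every edge capacity 1; by Menger, the answer equals the max flow.
Path Depot→Port (+1); total 1.
Path Depot→HubC→Port (+1); total 2.
Path Depot→Jct3→Port (+1); total 3.
Path Depot→Jct1→Port (+1); total 4.
Path Depot→Jct2→Port (+1); total 5.
No residual Depot→Port path; max flow = 5.
Certifying cut of size 5: {Depot→HubC, Depot→Jct1, Depot→Jct2, Depot→Jct3, Depot→Port}.

5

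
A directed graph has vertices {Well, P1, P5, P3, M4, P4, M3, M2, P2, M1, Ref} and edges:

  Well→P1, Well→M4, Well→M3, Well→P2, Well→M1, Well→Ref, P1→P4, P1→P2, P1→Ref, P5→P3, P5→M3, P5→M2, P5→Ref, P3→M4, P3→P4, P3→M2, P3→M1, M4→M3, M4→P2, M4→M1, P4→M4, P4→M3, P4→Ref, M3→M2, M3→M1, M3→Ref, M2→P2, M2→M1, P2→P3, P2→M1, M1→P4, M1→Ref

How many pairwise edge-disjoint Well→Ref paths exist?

5

Assign every edge capacity 1; by Menger, the answer equals the max flow.
Path Well→Ref (+1); total 1.
Path Well→P1→Ref (+1); total 2.
Path Well→M3→Ref (+1); total 3.
Path Well→M1→Ref (+1); total 4.
Path Well→M4→M1→P4→Ref (+1); total 5.
No residual Well→Ref path; max flow = 5.
Certifying cut of size 5: {M1→Ref, M3→Ref, P4→Ref, Well→P1, Well→Ref}.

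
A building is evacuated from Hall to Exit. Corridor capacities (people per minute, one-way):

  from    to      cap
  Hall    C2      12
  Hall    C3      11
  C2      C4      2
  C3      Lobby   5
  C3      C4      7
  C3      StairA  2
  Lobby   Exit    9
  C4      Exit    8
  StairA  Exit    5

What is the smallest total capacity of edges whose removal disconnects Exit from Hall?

Augment Hall→C2→C4→Exit: bottleneck 2, flow now 2.
Augment Hall→C3→Lobby→Exit: bottleneck 5, flow now 7.
Augment Hall→C3→C4→Exit: bottleneck 6, flow now 13.
No augmenting path remains; maximum flow = 13.
By max-flow min-cut, the minimum cut capacity equals the max flow.
In the residual graph, reachable from Hall: {Hall, C2}.
Min-cut edges: Hall→C3 (11), C2→C4 (2); capacity 11 + 2 = 13.

13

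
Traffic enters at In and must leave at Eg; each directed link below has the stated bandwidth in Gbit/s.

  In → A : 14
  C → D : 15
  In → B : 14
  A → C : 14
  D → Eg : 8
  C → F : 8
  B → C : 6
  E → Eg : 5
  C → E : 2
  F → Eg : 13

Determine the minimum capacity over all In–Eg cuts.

18

Augment In→A→C→D→Eg: bottleneck 8, flow now 8.
Augment In→A→C→E→Eg: bottleneck 2, flow now 10.
Augment In→A→C→F→Eg: bottleneck 4, flow now 14.
Augment In→B→C→F→Eg: bottleneck 4, flow now 18.
No augmenting path remains; maximum flow = 18.
By max-flow min-cut, the minimum cut capacity equals the max flow.
In the residual graph, reachable from In: {In, A, B, C, D}.
Min-cut edges: C→E (2), C→F (8), D→Eg (8); capacity 2 + 8 + 8 = 18.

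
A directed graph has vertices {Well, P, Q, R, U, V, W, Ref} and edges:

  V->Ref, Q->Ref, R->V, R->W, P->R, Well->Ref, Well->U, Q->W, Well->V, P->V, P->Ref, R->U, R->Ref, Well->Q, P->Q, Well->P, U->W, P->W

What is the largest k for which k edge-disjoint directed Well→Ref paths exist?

Assign every edge capacity 1; by Menger, the answer equals the max flow.
Path Well→Ref (+1); total 1.
Path Well→P→Ref (+1); total 2.
Path Well→Q→Ref (+1); total 3.
Path Well→V→Ref (+1); total 4.
No residual Well→Ref path; max flow = 4.
Certifying cut of size 4: {Well→P, Well→Q, Well→Ref, Well→V}.

4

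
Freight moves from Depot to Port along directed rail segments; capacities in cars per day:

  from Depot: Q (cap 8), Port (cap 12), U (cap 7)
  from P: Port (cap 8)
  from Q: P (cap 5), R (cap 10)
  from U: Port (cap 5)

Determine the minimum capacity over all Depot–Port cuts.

22

Augment Depot→Port: bottleneck 12, flow now 12.
Augment Depot→U→Port: bottleneck 5, flow now 17.
Augment Depot→Q→P→Port: bottleneck 5, flow now 22.
No augmenting path remains; maximum flow = 22.
By max-flow min-cut, the minimum cut capacity equals the max flow.
In the residual graph, reachable from Depot: {Depot, Q, R, U}.
Min-cut edges: Depot→Port (12), Q→P (5), U→Port (5); capacity 12 + 5 + 5 = 22.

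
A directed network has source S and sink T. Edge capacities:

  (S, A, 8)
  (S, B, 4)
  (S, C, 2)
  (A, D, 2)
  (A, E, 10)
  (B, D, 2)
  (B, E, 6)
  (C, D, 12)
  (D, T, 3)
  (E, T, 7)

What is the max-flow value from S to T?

10

Augment S→A→D→T: bottleneck 2, flow now 2.
Augment S→A→E→T: bottleneck 6, flow now 8.
Augment S→B→D→T: bottleneck 1, flow now 9.
Augment S→B→E→T: bottleneck 1, flow now 10.
No augmenting path remains; maximum flow = 10.
In the residual graph, reachable from S: {S, A, B, C, D, E}.
Min-cut edges: D→T (3), E→T (7); capacity 3 + 7 = 10.
This cut is saturated, so no flow can exceed 10.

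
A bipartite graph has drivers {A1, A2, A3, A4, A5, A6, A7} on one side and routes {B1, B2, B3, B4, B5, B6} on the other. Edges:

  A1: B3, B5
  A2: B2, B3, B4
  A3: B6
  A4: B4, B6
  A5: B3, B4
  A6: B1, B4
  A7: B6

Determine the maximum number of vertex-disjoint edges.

Unit-capacity flow: source→left, listed edges, right→sink; max matching = max flow.
Augmenting path A1→B3 (+1); matched 1.
Augmenting path A2→B2 (+1); matched 2.
Augmenting path A3→B6 (+1); matched 3.
Augmenting path A4→B4 (+1); matched 4.
Augmenting path A6→B1 (+1); matched 5.
Augmenting path A5→B3→A1→B5 (+1); matched 6.
No augmenting path remains; maximum matching = 6.
König certificate: {A1, A2, A4, A5, A6, B6} is a vertex cover of size 6 (every listed pair touches it), so no matching can be larger.

6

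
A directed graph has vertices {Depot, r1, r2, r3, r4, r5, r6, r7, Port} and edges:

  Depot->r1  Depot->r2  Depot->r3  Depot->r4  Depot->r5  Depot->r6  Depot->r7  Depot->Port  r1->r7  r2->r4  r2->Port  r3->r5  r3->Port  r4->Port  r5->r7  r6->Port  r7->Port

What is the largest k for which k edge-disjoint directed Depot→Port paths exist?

Assign every edge capacity 1; by Menger, the answer equals the max flow.
Path Depot→Port (+1); total 1.
Path Depot→r2→Port (+1); total 2.
Path Depot→r3→Port (+1); total 3.
Path Depot→r4→Port (+1); total 4.
Path Depot→r6→Port (+1); total 5.
Path Depot→r7→Port (+1); total 6.
No residual Depot→Port path; max flow = 6.
Certifying cut of size 6: {Depot→Port, Depot→r2, Depot→r3, Depot→r4, Depot→r6, r7→Port}.

6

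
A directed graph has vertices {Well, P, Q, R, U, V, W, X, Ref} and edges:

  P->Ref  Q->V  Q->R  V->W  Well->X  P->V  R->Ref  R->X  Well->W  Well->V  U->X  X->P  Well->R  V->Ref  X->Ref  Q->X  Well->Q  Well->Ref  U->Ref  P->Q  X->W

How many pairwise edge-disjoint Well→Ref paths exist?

Assign every edge capacity 1; by Menger, the answer equals the max flow.
Path Well→Ref (+1); total 1.
Path Well→R→Ref (+1); total 2.
Path Well→V→Ref (+1); total 3.
Path Well→X→Ref (+1); total 4.
Path Well→Q→X→P→Ref (+1); total 5.
No residual Well→Ref path; max flow = 5.
Certifying cut of size 5: {Well→Q, Well→R, Well→Ref, Well→V, Well→X}.

5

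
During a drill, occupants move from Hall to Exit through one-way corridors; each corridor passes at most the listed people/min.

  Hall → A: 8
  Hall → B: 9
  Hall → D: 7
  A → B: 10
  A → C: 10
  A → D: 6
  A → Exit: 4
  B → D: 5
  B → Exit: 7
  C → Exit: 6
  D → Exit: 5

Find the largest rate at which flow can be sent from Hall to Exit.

Augment Hall→A→Exit: bottleneck 4, flow now 4.
Augment Hall→B→Exit: bottleneck 7, flow now 11.
Augment Hall→D→Exit: bottleneck 5, flow now 16.
Augment Hall→A→C→Exit: bottleneck 4, flow now 20.
No augmenting path remains; maximum flow = 20.
In the residual graph, reachable from Hall: {Hall, B, D}.
Min-cut edges: Hall→A (8), B→Exit (7), D→Exit (5); capacity 8 + 7 + 5 = 20.
This cut is saturated, so no flow can exceed 20.

20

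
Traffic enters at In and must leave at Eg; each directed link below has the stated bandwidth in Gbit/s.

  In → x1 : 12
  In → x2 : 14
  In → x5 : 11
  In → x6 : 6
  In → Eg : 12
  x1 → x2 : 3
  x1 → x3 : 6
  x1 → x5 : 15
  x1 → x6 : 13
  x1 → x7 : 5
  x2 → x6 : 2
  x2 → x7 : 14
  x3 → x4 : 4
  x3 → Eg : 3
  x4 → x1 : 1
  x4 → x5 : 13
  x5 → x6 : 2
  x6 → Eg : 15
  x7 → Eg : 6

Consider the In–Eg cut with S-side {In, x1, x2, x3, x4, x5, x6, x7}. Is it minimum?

Given cut capacity: 12 + 3 + 15 + 6 = 36.
Augment In→Eg: bottleneck 12, flow now 12.
Augment In→x6→Eg: bottleneck 6, flow now 18.
Augment In→x1→x3→Eg: bottleneck 3, flow now 21.
Augment In→x1→x6→Eg: bottleneck 9, flow now 30.
Augment In→x2→x7→Eg: bottleneck 6, flow now 36.
No augmenting path remains; maximum flow = 36.
Cut capacity 36 equals the max flow, so it is a minimum cut.

Yes — it is a minimum cut (capacity 36).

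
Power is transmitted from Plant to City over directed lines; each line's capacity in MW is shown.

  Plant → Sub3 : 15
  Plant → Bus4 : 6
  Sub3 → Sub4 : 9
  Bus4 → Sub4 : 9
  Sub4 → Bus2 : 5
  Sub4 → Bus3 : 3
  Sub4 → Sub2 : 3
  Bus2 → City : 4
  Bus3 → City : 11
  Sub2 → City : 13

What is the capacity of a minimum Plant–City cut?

10

Augment Plant→Sub3→Sub4→Bus2→City: bottleneck 4, flow now 4.
Augment Plant→Sub3→Sub4→Bus3→City: bottleneck 3, flow now 7.
Augment Plant→Sub3→Sub4→Sub2→City: bottleneck 2, flow now 9.
Augment Plant→Bus4→Sub4→Sub2→City: bottleneck 1, flow now 10.
No augmenting path remains; maximum flow = 10.
By max-flow min-cut, the minimum cut capacity equals the max flow.
In the residual graph, reachable from Plant: {Plant, Sub3, Bus4, Sub4, Bus2}.
Min-cut edges: Sub4→Bus3 (3), Sub4→Sub2 (3), Bus2→City (4); capacity 3 + 3 + 4 = 10.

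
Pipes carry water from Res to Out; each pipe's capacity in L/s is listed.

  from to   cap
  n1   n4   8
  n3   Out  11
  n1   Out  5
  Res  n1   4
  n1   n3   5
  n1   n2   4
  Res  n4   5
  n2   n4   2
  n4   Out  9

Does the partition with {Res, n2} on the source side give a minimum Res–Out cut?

No — its capacity is 11, but the minimum cut has capacity 9.

Given cut capacity: 4 + 5 + 2 = 11.
Augment Res→n1→Out: bottleneck 4, flow now 4.
Augment Res→n4→Out: bottleneck 5, flow now 9.
No augmenting path remains; maximum flow = 9.
In the residual graph, reachable from Res: {Res}.
Min-cut edges: Res→n1 (4), Res→n4 (5); capacity 4 + 5 = 9.
Cut capacity 11 exceeds the max flow 9, so it is not minimum.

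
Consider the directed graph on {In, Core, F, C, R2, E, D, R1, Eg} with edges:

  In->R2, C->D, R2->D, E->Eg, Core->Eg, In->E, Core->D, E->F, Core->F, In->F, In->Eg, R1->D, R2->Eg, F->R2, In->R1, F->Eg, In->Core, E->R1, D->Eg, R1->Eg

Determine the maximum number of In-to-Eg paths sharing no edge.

6

Assign every edge capacity 1; by Menger, the answer equals the max flow.
Path In→Eg (+1); total 1.
Path In→Core→Eg (+1); total 2.
Path In→F→Eg (+1); total 3.
Path In→R2→Eg (+1); total 4.
Path In→E→Eg (+1); total 5.
Path In→R1→Eg (+1); total 6.
No residual In→Eg path; max flow = 6.
Certifying cut of size 6: {In→Core, In→E, In→Eg, In→F, In→R1, In→R2}.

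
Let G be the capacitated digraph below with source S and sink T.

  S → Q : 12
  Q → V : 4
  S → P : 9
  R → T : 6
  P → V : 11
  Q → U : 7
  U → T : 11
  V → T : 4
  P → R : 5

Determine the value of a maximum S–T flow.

Augment S→P→R→T: bottleneck 5, flow now 5.
Augment S→P→V→T: bottleneck 4, flow now 9.
Augment S→Q→U→T: bottleneck 7, flow now 16.
No augmenting path remains; maximum flow = 16.
In the residual graph, reachable from S: {S, P, Q, V}.
Min-cut edges: P→R (5), Q→U (7), V→T (4); capacity 5 + 7 + 4 = 16.
This cut is saturated, so no flow can exceed 16.

16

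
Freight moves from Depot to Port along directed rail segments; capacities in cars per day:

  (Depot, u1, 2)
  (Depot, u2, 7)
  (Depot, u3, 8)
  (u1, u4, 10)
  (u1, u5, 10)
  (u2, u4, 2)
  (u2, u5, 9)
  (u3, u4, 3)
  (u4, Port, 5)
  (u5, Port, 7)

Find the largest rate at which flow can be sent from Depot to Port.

12

Augment Depot→u1→u4→Port: bottleneck 2, flow now 2.
Augment Depot→u2→u4→Port: bottleneck 2, flow now 4.
Augment Depot→u2→u5→Port: bottleneck 5, flow now 9.
Augment Depot→u3→u4→Port: bottleneck 1, flow now 10.
Augment Depot→u3→u4→u1→u5→Port: bottleneck 2, flow now 12. (uses reverse residual edge)
No augmenting path remains; maximum flow = 12.
In the residual graph, reachable from Depot: {Depot, u3}.
Min-cut edges: Depot→u1 (2), Depot→u2 (7), u3→u4 (3); capacity 2 + 7 + 3 = 12.
This cut is saturated, so no flow can exceed 12.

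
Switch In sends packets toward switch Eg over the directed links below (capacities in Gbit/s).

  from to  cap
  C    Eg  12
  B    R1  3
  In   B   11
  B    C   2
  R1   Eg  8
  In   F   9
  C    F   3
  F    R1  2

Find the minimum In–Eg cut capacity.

7

Augment In→B→C→Eg: bottleneck 2, flow now 2.
Augment In→B→R1→Eg: bottleneck 3, flow now 5.
Augment In→F→R1→Eg: bottleneck 2, flow now 7.
No augmenting path remains; maximum flow = 7.
By max-flow min-cut, the minimum cut capacity equals the max flow.
In the residual graph, reachable from In: {In, B, F}.
Min-cut edges: B→C (2), B→R1 (3), F→R1 (2); capacity 2 + 3 + 2 = 7.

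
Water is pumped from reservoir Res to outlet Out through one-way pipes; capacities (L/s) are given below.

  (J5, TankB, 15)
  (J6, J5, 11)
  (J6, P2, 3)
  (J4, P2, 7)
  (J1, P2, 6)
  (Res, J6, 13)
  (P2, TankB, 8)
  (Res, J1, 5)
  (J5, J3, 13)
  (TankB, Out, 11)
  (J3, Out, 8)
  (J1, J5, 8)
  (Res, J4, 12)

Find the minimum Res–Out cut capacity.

Augment Res→J4→P2→TankB→Out: bottleneck 7, flow now 7.
Augment Res→J6→J5→TankB→Out: bottleneck 4, flow now 11.
Augment Res→J6→J5→J3→Out: bottleneck 7, flow now 18.
Augment Res→J1→J5→J3→Out: bottleneck 1, flow now 19.
No augmenting path remains; maximum flow = 19.
By max-flow min-cut, the minimum cut capacity equals the max flow.
In the residual graph, reachable from Res: {Res, J4, J6, J1, J5, P2, TankB, J3}.
Min-cut edges: TankB→Out (11), J3→Out (8); capacity 11 + 8 = 19.

19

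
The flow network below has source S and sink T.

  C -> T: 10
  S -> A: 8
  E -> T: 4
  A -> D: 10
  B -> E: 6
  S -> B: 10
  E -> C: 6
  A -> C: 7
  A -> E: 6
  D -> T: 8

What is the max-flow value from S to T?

14

Augment S→A→C→T: bottleneck 7, flow now 7.
Augment S→A→D→T: bottleneck 1, flow now 8.
Augment S→B→E→T: bottleneck 4, flow now 12.
Augment S→B→E→C→T: bottleneck 2, flow now 14.
No augmenting path remains; maximum flow = 14.
In the residual graph, reachable from S: {S, B}.
Min-cut edges: S→A (8), B→E (6); capacity 8 + 6 = 14.
This cut is saturated, so no flow can exceed 14.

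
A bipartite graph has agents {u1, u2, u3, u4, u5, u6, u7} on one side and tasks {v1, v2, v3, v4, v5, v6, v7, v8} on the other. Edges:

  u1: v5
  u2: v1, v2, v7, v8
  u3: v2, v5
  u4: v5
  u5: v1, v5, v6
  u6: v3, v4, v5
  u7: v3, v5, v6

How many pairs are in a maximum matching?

Unit-capacity flow: source→left, listed edges, right→sink; max matching = max flow.
Augmenting path u1→v5 (+1); matched 1.
Augmenting path u2→v1 (+1); matched 2.
Augmenting path u3→v2 (+1); matched 3.
Augmenting path u5→v6 (+1); matched 4.
Augmenting path u6→v3 (+1); matched 5.
Augmenting path u7→v3→u6→v4 (+1); matched 6.
No augmenting path remains; maximum matching = 6.
König certificate: {u2, u3, u5, u6, u7, v5} is a vertex cover of size 6 (every listed pair touches it), so no matching can be larger.

6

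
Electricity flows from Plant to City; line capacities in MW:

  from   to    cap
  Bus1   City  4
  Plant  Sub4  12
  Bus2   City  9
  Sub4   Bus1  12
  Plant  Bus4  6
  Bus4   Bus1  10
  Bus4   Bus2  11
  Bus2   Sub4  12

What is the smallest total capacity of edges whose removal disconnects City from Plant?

Augment Plant→Bus4→Bus1→City: bottleneck 4, flow now 4.
Augment Plant→Bus4→Bus2→City: bottleneck 2, flow now 6.
Augment Plant→Sub4→Bus1→Bus4→Bus2→City: bottleneck 4, flow now 10. (uses reverse residual edge)
No augmenting path remains; maximum flow = 10.
By max-flow min-cut, the minimum cut capacity equals the max flow.
In the residual graph, reachable from Plant: {Plant, Sub4, Bus1}.
Min-cut edges: Plant→Bus4 (6), Bus1→City (4); capacity 6 + 4 = 10.

10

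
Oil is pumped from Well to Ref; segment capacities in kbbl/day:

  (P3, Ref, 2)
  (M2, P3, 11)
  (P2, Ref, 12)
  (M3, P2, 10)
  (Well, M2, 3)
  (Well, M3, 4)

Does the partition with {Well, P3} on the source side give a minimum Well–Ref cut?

No — its capacity is 9, but the minimum cut has capacity 6.

Given cut capacity: 3 + 4 + 2 = 9.
Augment Well→M2→P3→Ref: bottleneck 2, flow now 2.
Augment Well→M3→P2→Ref: bottleneck 4, flow now 6.
No augmenting path remains; maximum flow = 6.
In the residual graph, reachable from Well: {Well, M2, P3}.
Min-cut edges: Well→M3 (4), P3→Ref (2); capacity 4 + 2 = 6.
Cut capacity 9 exceeds the max flow 6, so it is not minimum.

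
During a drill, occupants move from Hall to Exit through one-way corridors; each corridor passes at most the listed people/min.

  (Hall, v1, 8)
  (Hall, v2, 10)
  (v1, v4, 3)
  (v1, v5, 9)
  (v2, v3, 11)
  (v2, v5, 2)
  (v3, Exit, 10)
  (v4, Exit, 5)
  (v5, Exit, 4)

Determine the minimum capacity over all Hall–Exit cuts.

17

Augment Hall→v1→v4→Exit: bottleneck 3, flow now 3.
Augment Hall→v1→v5→Exit: bottleneck 4, flow now 7.
Augment Hall→v2→v3→Exit: bottleneck 10, flow now 17.
No augmenting path remains; maximum flow = 17.
By max-flow min-cut, the minimum cut capacity equals the max flow.
In the residual graph, reachable from Hall: {Hall, v1, v5}.
Min-cut edges: Hall→v2 (10), v1→v4 (3), v5→Exit (4); capacity 10 + 3 + 4 = 17.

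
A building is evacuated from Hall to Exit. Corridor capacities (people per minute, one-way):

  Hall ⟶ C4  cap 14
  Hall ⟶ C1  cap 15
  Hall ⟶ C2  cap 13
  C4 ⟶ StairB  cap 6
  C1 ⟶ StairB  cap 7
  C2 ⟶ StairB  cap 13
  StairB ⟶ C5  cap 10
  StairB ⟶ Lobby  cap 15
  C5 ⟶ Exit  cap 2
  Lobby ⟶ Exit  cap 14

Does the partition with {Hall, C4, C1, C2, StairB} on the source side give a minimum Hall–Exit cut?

No — its capacity is 25, but the minimum cut has capacity 16.

Given cut capacity: 10 + 15 = 25.
Augment Hall→C4→StairB→C5→Exit: bottleneck 2, flow now 2.
Augment Hall→C4→StairB→Lobby→Exit: bottleneck 4, flow now 6.
Augment Hall→C1→StairB→Lobby→Exit: bottleneck 7, flow now 13.
Augment Hall→C2→StairB→Lobby→Exit: bottleneck 3, flow now 16.
No augmenting path remains; maximum flow = 16.
In the residual graph, reachable from Hall: {Hall, C4, C1, C2, StairB, C5, Lobby}.
Min-cut edges: C5→Exit (2), Lobby→Exit (14); capacity 2 + 14 = 16.
Cut capacity 25 exceeds the max flow 16, so it is not minimum.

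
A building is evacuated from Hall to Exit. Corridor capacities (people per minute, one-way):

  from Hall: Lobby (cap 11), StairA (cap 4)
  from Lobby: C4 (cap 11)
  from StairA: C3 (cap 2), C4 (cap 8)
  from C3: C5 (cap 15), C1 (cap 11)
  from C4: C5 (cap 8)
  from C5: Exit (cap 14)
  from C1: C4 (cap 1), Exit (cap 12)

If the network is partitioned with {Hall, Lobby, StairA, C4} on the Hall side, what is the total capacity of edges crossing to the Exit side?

Edges leaving {Hall, Lobby, StairA, C4}: StairA→C3 (2), C4→C5 (8).
Cut capacity = 2 + 8 = 10.

10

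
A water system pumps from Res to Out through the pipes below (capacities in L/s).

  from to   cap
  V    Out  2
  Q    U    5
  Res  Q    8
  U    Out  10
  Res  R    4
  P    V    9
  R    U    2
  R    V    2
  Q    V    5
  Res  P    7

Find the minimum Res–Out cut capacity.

Augment Res→P→V→Out: bottleneck 2, flow now 2.
Augment Res→Q→U→Out: bottleneck 5, flow now 7.
Augment Res→R→U→Out: bottleneck 2, flow now 9.
No augmenting path remains; maximum flow = 9.
By max-flow min-cut, the minimum cut capacity equals the max flow.
In the residual graph, reachable from Res: {Res, P, Q, R, V}.
Min-cut edges: Q→U (5), R→U (2), V→Out (2); capacity 5 + 2 + 2 = 9.

9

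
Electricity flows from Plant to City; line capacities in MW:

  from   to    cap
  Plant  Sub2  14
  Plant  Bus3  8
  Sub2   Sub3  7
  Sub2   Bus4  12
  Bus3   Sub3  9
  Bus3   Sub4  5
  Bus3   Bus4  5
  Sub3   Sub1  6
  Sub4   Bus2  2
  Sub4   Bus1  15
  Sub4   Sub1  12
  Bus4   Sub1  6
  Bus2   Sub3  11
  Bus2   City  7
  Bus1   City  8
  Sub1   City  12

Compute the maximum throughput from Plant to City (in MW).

17

Augment Plant→Sub2→Sub3→Sub1→City: bottleneck 6, flow now 6.
Augment Plant→Sub2→Bus4→Sub1→City: bottleneck 6, flow now 12.
Augment Plant→Bus3→Sub4→Bus2→City: bottleneck 2, flow now 14.
Augment Plant→Bus3→Sub4→Bus1→City: bottleneck 3, flow now 17.
No augmenting path remains; maximum flow = 17.
In the residual graph, reachable from Plant: {Plant, Sub2, Bus3, Sub3, Bus4}.
Min-cut edges: Bus3→Sub4 (5), Sub3→Sub1 (6), Bus4→Sub1 (6); capacity 5 + 6 + 6 = 17.
This cut is saturated, so no flow can exceed 17.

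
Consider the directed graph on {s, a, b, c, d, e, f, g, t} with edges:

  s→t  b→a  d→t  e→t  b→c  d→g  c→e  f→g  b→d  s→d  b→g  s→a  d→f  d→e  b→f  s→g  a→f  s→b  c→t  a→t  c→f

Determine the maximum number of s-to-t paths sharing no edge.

Assign every edge capacity 1; by Menger, the answer equals the max flow.
Path s→t (+1); total 1.
Path s→a→t (+1); total 2.
Path s→d→t (+1); total 3.
Path s→b→c→t (+1); total 4.
No residual s→t path; max flow = 4.
Certifying cut of size 4: {s→a, s→b, s→d, s→t}.

4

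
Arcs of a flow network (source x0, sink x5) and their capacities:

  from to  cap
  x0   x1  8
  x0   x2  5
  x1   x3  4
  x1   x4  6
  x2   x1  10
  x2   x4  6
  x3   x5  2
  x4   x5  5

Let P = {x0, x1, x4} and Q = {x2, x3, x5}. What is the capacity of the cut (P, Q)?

Edges leaving {x0, x1, x4}: x0→x2 (5), x1→x3 (4), x4→x5 (5).
Cut capacity = 5 + 4 + 5 = 14.

14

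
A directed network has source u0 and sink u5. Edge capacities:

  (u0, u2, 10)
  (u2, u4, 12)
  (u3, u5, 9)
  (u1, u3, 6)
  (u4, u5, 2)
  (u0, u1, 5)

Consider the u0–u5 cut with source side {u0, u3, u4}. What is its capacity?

Edges leaving {u0, u3, u4}: u0→u1 (5), u0→u2 (10), u3→u5 (9), u4→u5 (2).
Cut capacity = 5 + 10 + 9 + 2 = 26.

26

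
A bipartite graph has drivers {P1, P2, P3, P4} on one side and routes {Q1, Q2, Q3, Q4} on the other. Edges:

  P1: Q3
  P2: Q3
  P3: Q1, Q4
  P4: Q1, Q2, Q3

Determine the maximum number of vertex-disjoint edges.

3

Unit-capacity flow: source→left, listed edges, right→sink; max matching = max flow.
Augmenting path P1→Q3 (+1); matched 1.
Augmenting path P3→Q1 (+1); matched 2.
Augmenting path P4→Q2 (+1); matched 3.
No augmenting path remains; maximum matching = 3.
König certificate: {P3, P4, Q3} is a vertex cover of size 3 (every listed pair touches it), so no matching can be larger.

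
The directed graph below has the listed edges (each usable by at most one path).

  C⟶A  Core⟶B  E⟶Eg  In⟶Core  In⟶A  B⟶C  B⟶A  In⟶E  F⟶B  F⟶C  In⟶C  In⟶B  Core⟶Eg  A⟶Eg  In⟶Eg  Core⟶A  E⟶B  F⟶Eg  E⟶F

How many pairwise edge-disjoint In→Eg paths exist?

4

Assign every edge capacity 1; by Menger, the answer equals the max flow.
Path In→Eg (+1); total 1.
Path In→E→Eg (+1); total 2.
Path In→Core→Eg (+1); total 3.
Path In→A→Eg (+1); total 4.
No residual In→Eg path; max flow = 4.
Certifying cut of size 4: {A→Eg, In→Core, In→E, In→Eg}.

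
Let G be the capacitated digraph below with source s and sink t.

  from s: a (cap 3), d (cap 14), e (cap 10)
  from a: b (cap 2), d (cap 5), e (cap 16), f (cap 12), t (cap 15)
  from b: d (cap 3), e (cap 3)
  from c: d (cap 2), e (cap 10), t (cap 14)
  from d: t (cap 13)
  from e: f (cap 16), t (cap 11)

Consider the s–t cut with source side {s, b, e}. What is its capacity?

47

Edges leaving {s, b, e}: s→a (3), s→d (14), b→d (3), e→f (16), e→t (11).
Cut capacity = 3 + 14 + 3 + 16 + 11 = 47.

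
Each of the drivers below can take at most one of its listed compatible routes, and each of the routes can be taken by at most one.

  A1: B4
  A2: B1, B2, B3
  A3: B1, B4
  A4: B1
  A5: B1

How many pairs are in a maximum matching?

3

Unit-capacity flow: source→left, listed edges, right→sink; max matching = max flow.
Augmenting path A1→B4 (+1); matched 1.
Augmenting path A2→B1 (+1); matched 2.
Augmenting path A3→B1→A2→B2 (+1); matched 3.
No augmenting path remains; maximum matching = 3.
König certificate: {A2, B1, B4} is a vertex cover of size 3 (every listed pair touches it), so no matching can be larger.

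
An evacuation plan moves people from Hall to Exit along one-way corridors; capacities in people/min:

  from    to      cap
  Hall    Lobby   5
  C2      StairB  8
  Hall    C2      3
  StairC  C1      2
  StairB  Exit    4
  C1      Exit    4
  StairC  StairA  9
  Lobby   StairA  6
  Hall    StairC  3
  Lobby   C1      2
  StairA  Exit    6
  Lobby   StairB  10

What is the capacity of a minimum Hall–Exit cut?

Augment Hall→StairC→C1→Exit: bottleneck 2, flow now 2.
Augment Hall→StairC→StairA→Exit: bottleneck 1, flow now 3.
Augment Hall→Lobby→C1→Exit: bottleneck 2, flow now 5.
Augment Hall→Lobby→StairB→Exit: bottleneck 3, flow now 8.
Augment Hall→C2→StairB→Exit: bottleneck 1, flow now 9.
Augment Hall→C2→StairB→Lobby→StairA→Exit: bottleneck 2, flow now 11. (uses reverse residual edge)
No augmenting path remains; maximum flow = 11.
By max-flow min-cut, the minimum cut capacity equals the max flow.
In the residual graph, reachable from Hall: {Hall}.
Min-cut edges: Hall→StairC (3), Hall→Lobby (5), Hall→C2 (3); capacity 3 + 5 + 3 = 11.

11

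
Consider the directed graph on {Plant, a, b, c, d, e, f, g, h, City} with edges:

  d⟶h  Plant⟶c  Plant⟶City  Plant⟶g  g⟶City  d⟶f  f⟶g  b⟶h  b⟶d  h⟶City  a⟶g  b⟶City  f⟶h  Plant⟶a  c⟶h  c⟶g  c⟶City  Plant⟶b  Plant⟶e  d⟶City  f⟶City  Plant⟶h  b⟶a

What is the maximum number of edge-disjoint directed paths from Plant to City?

5

Assign every edge capacity 1; by Menger, the answer equals the max flow.
Path Plant→City (+1); total 1.
Path Plant→b→City (+1); total 2.
Path Plant→c→City (+1); total 3.
Path Plant→g→City (+1); total 4.
Path Plant→h→City (+1); total 5.
No residual Plant→City path; max flow = 5.
Certifying cut of size 5: {Plant→City, Plant→b, Plant→c, Plant→h, g→City}.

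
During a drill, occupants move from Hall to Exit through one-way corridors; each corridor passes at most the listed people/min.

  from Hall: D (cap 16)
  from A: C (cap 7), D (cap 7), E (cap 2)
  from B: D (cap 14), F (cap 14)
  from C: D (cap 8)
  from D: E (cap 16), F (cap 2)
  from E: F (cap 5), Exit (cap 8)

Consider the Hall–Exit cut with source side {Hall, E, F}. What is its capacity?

24

Edges leaving {Hall, E, F}: Hall→D (16), E→Exit (8).
Cut capacity = 16 + 8 = 24.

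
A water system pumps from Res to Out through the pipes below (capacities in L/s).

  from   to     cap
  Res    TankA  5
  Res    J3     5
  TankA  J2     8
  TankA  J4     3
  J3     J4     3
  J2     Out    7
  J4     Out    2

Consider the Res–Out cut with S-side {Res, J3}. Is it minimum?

No — its capacity is 8, but the minimum cut has capacity 7.

Given cut capacity: 5 + 3 = 8.
Augment Res→TankA→J2→Out: bottleneck 5, flow now 5.
Augment Res→J3→J4→Out: bottleneck 2, flow now 7.
No augmenting path remains; maximum flow = 7.
In the residual graph, reachable from Res: {Res, J3, J4}.
Min-cut edges: Res→TankA (5), J4→Out (2); capacity 5 + 2 = 7.
Cut capacity 8 exceeds the max flow 7, so it is not minimum.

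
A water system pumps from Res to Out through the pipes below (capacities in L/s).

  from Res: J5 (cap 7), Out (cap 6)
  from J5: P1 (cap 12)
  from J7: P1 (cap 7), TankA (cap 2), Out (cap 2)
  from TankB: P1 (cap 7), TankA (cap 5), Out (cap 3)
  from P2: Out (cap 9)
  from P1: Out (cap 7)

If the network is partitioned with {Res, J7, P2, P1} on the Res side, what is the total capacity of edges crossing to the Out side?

Edges leaving {Res, J7, P2, P1}: Res→J5 (7), Res→Out (6), J7→TankA (2), J7→Out (2), P2→Out (9), P1→Out (7).
Cut capacity = 7 + 6 + 2 + 2 + 9 + 7 = 33.

33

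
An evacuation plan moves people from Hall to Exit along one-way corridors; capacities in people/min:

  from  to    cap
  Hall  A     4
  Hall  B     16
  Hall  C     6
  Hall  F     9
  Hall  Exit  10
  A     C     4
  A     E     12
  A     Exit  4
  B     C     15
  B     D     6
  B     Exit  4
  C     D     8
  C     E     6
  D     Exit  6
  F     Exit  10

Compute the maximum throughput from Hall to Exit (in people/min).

Augment Hall→Exit: bottleneck 10, flow now 10.
Augment Hall→A→Exit: bottleneck 4, flow now 14.
Augment Hall→B→Exit: bottleneck 4, flow now 18.
Augment Hall→F→Exit: bottleneck 9, flow now 27.
Augment Hall→B→D→Exit: bottleneck 6, flow now 33.
No augmenting path remains; maximum flow = 33.
In the residual graph, reachable from Hall: {Hall, B, C, D, E}.
Min-cut edges: Hall→A (4), Hall→F (9), Hall→Exit (10), B→Exit (4), D→Exit (6); capacity 4 + 9 + 10 + 4 + 6 = 33.
This cut is saturated, so no flow can exceed 33.

33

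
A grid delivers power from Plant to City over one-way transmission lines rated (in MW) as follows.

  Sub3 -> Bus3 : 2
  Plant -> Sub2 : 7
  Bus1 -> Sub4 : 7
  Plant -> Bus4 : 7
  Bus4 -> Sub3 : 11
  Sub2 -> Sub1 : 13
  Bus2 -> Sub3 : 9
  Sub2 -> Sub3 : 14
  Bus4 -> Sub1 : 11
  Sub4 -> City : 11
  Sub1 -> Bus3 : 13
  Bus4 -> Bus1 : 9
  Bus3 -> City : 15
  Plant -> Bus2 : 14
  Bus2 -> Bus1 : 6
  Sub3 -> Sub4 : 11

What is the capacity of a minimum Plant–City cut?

Augment Plant→Bus4→Sub1→Bus3→City: bottleneck 7, flow now 7.
Augment Plant→Bus2→Sub3→Sub4→City: bottleneck 9, flow now 16.
Augment Plant→Bus2→Bus1→Sub4→City: bottleneck 2, flow now 18.
Augment Plant→Sub2→Sub1→Bus3→City: bottleneck 6, flow now 24.
Augment Plant→Sub2→Sub3→Bus3→City: bottleneck 1, flow now 25.
Augment Plant→Bus2→Bus1→Sub4→Sub3→Bus3→City: bottleneck 1, flow now 26. (uses reverse residual edge)
No augmenting path remains; maximum flow = 26.
By max-flow min-cut, the minimum cut capacity equals the max flow.
In the residual graph, reachable from Plant: {Plant, Bus4, Bus2, Sub2, Sub1, Sub3, Bus1, Sub4}.
Min-cut edges: Sub1→Bus3 (13), Sub3→Bus3 (2), Sub4→City (11); capacity 13 + 2 + 11 = 26.

26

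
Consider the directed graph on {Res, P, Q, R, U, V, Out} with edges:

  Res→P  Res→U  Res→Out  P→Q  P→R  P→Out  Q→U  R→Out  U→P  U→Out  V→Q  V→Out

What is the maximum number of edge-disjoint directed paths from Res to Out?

3

Assign every edge capacity 1; by Menger, the answer equals the max flow.
Path Res→Out (+1); total 1.
Path Res→P→Out (+1); total 2.
Path Res→U→Out (+1); total 3.
No residual Res→Out path; max flow = 3.
Certifying cut of size 3: {Res→Out, Res→P, Res→U}.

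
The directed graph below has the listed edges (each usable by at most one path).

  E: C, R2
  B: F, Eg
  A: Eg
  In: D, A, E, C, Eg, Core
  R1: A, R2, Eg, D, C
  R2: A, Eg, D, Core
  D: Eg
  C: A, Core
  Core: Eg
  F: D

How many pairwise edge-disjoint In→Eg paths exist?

5

Assign every edge capacity 1; by Menger, the answer equals the max flow.
Path In→Eg (+1); total 1.
Path In→D→Eg (+1); total 2.
Path In→A→Eg (+1); total 3.
Path In→Core→Eg (+1); total 4.
Path In→E→R2→Eg (+1); total 5.
No residual In→Eg path; max flow = 5.
Certifying cut of size 5: {A→Eg, Core→Eg, In→D, In→E, In→Eg}.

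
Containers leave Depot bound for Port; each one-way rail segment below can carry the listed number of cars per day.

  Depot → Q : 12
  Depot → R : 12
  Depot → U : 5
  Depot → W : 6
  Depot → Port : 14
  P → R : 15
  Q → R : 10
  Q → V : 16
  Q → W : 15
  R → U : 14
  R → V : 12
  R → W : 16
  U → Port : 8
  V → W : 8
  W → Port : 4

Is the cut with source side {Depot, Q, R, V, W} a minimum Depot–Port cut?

No — its capacity is 37, but the minimum cut has capacity 26.

Given cut capacity: 5 + 14 + 14 + 4 = 37.
Augment Depot→Port: bottleneck 14, flow now 14.
Augment Depot→U→Port: bottleneck 5, flow now 19.
Augment Depot→W→Port: bottleneck 4, flow now 23.
Augment Depot→R→U→Port: bottleneck 3, flow now 26.
No augmenting path remains; maximum flow = 26.
In the residual graph, reachable from Depot: {Depot, Q, R, U, V, W}.
Min-cut edges: Depot→Port (14), U→Port (8), W→Port (4); capacity 14 + 8 + 4 = 26.
Cut capacity 37 exceeds the max flow 26, so it is not minimum.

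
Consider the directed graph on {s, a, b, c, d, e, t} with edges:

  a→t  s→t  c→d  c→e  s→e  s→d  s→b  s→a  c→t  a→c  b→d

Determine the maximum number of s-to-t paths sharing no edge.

2

Assign every edge capacity 1; by Menger, the answer equals the max flow.
Path s→t (+1); total 1.
Path s→a→t (+1); total 2.
No residual s→t path; max flow = 2.
Certifying cut of size 2: {s→a, s→t}.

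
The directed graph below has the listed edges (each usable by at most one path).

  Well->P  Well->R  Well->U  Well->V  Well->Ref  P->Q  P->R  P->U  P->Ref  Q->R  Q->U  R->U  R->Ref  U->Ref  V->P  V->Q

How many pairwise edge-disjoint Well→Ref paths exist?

Assign every edge capacity 1; by Menger, the answer equals the max flow.
Path Well→Ref (+1); total 1.
Path Well→P→Ref (+1); total 2.
Path Well→R→Ref (+1); total 3.
Path Well→U→Ref (+1); total 4.
No residual Well→Ref path; max flow = 4.
Certifying cut of size 4: {P→Ref, R→Ref, U→Ref, Well→Ref}.

4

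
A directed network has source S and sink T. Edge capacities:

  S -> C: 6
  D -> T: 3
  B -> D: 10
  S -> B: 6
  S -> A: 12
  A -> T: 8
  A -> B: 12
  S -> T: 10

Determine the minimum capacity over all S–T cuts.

21

Augment S→T: bottleneck 10, flow now 10.
Augment S→A→T: bottleneck 8, flow now 18.
Augment S→B→D→T: bottleneck 3, flow now 21.
No augmenting path remains; maximum flow = 21.
By max-flow min-cut, the minimum cut capacity equals the max flow.
In the residual graph, reachable from S: {S, A, B, C, D}.
Min-cut edges: S→T (10), A→T (8), D→T (3); capacity 10 + 8 + 3 = 21.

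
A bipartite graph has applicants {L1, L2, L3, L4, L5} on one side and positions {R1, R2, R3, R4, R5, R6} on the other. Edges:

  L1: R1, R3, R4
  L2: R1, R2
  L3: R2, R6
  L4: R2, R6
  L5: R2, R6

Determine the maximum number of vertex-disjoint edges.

Unit-capacity flow: source→left, listed edges, right→sink; max matching = max flow.
Augmenting path L1→R1 (+1); matched 1.
Augmenting path L2→R2 (+1); matched 2.
Augmenting path L3→R6 (+1); matched 3.
Augmenting path L4→R2→L2→R1→L1→R3 (+1); matched 4.
No augmenting path remains; maximum matching = 4.
König certificate: {L1, L2, R2, R6} is a vertex cover of size 4 (every listed pair touches it), so no matching can be larger.

4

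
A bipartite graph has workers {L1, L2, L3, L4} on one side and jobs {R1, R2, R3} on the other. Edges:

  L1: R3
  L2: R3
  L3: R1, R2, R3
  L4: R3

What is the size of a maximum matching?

2

Unit-capacity flow: source→left, listed edges, right→sink; max matching = max flow.
Augmenting path L1→R3 (+1); matched 1.
Augmenting path L3→R1 (+1); matched 2.
No augmenting path remains; maximum matching = 2.
König certificate: {L3, R3} is a vertex cover of size 2 (every listed pair touches it), so no matching can be larger.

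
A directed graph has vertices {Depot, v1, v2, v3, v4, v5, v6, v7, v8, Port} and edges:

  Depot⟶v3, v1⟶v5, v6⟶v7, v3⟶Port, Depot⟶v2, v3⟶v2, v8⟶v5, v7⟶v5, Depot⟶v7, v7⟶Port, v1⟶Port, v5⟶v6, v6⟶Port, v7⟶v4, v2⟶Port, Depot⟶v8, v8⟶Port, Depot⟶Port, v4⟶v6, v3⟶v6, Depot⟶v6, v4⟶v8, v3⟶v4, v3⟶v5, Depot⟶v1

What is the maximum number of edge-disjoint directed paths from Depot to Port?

7

Assign every edge capacity 1; by Menger, the answer equals the max flow.
Path Depot→Port (+1); total 1.
Path Depot→v1→Port (+1); total 2.
Path Depot→v2→Port (+1); total 3.
Path Depot→v3→Port (+1); total 4.
Path Depot→v6→Port (+1); total 5.
Path Depot→v7→Port (+1); total 6.
Path Depot→v8→Port (+1); total 7.
No residual Depot→Port path; max flow = 7.
Certifying cut of size 7: {Depot→Port, Depot→v1, Depot→v2, Depot→v3, Depot→v6, Depot→v7, Depot→v8}.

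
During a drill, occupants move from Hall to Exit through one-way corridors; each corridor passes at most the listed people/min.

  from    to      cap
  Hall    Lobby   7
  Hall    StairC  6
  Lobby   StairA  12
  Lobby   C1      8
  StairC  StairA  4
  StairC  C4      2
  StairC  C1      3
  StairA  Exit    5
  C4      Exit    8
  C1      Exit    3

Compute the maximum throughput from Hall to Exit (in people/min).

10

Augment Hall→Lobby→StairA→Exit: bottleneck 5, flow now 5.
Augment Hall→Lobby→C1→Exit: bottleneck 2, flow now 7.
Augment Hall→StairC→C4→Exit: bottleneck 2, flow now 9.
Augment Hall→StairC→C1→Exit: bottleneck 1, flow now 10.
No augmenting path remains; maximum flow = 10.
In the residual graph, reachable from Hall: {Hall, Lobby, StairC, StairA, C1}.
Min-cut edges: StairC→C4 (2), StairA→Exit (5), C1→Exit (3); capacity 2 + 5 + 3 = 10.
This cut is saturated, so no flow can exceed 10.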